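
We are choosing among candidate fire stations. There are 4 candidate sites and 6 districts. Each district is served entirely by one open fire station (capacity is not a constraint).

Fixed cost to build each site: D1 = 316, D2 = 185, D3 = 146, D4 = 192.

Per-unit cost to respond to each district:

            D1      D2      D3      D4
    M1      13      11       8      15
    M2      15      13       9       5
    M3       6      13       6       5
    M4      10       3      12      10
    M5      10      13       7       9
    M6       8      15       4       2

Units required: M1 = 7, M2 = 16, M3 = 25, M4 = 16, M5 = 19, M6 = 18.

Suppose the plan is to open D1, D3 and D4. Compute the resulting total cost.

Total cost: 1244

Each district is assigned to its cheapest site among the open ones.
{D1, D3, D4}: M1→D3 8·7=56, M2→D4 5·16=80, M3→D4 5·25=125, M4→D1 10·16=160, M5→D3 7·19=133, M6→D4 2·18=36. Service 590; fixed 654; total 1244.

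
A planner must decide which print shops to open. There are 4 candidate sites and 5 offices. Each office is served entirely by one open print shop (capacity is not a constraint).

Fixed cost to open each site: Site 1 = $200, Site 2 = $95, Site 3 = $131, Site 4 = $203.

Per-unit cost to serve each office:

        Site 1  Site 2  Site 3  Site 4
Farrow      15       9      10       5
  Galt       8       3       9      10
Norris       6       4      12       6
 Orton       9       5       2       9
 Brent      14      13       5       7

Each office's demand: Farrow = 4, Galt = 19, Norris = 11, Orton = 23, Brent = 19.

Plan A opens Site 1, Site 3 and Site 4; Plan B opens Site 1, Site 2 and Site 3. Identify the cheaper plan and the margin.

Plan A: {Site 1, Site 3, Site 4}: Farrow→Site 4 5·4=20, Galt→Site 1 8·19=152, Norris→Site 1 6·11=66, Orton→Site 3 2·23=46, Brent→Site 3 5·19=95. Service 379; fixed 534; total 913.
Plan B: {Site 1, Site 2, Site 3}: Farrow→Site 2 9·4=36, Galt→Site 2 3·19=57, Norris→Site 2 4·11=44, Orton→Site 3 2·23=46, Brent→Site 3 5·19=95. Service 278; fixed 426; total 704.
Difference: |913 − 704| = 209.

Plan B is cheaper by 209.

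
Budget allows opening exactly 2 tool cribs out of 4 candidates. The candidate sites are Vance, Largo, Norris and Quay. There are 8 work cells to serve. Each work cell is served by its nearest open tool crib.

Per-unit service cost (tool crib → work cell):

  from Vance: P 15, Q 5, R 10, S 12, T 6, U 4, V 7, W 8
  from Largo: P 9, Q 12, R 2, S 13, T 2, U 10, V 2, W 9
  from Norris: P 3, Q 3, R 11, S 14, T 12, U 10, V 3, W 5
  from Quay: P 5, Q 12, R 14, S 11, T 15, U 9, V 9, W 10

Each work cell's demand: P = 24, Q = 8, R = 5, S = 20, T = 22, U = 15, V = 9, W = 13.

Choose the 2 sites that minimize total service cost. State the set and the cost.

With exactly 2 open, each work cell uses its cheapest among the chosen.
{Largo, Norris}: P→Norris 3·24=72, Q→Norris 3·8=24, R→Largo 2·5=10, S→Largo 13·20=260, T→Largo 2·22=44, U→Largo 10·15=150, V→Largo 2·9=18, W→Norris 5·13=65. Service cost 643.
{Vance, Norris}: service cost 670
{Vance, Largo}: service cost 732
Among all 6 size-2 choices, {Largo, Norris} is lowest.

Choose Largo and Norris; total service cost 643.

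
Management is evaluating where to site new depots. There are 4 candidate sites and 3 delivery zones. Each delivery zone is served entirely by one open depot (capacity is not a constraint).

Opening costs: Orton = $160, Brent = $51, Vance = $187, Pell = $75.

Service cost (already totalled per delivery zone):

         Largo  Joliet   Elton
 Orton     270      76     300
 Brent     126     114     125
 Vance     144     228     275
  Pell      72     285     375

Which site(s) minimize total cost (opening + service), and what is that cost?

For any fixed open set, each delivery zone goes to its cheapest open site; total = fixed + service.
{Brent}: Largo→Brent 126, Joliet→Brent 114, Elton→Brent 125. Service 365; fixed 51; total 416.
{Brent, Pell}: service 311 + fixed 126 = 437
{Orton, Brent}: Largo→Brent 126, Joliet→Orton 76, Elton→Brent 125. Service 327; fixed 211; total 538.
{Orton, Brent, Vance, Pell}: Largo→Pell 72, Joliet→Orton 76, Elton→Brent 125. Service 273; fixed 473; total 746.
No other subset beats 416.

Open Brent only; minimum total cost 416.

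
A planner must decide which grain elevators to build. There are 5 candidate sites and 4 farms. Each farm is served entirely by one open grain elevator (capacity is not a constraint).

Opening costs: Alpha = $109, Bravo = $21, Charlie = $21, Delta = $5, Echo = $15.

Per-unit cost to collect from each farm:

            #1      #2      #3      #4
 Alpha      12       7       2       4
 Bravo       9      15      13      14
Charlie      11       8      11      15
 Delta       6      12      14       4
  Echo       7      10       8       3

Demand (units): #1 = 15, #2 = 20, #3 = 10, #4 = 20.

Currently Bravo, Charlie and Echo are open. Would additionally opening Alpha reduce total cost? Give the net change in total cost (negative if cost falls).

Current service cost with {Bravo, Charlie, Echo}: 405.
Adding Alpha: each farm re-picks its cheapest; new service cost 325, saving 80.
Extra fixed cost: 109. Net change = 109 − 80 = 29.
(Totals: 462 → 491.)

No — net change +29 (cost rises by 29).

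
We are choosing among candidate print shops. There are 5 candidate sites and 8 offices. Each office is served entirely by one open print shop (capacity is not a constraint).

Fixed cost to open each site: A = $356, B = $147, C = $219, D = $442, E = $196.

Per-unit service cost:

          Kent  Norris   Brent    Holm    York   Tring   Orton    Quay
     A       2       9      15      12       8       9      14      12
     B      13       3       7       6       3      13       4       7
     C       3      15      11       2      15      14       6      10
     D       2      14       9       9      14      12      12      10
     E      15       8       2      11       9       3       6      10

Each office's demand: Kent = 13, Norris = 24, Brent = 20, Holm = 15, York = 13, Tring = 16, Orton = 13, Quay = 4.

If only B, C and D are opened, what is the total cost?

Each office is assigned to its cheapest site among the open ones.
{B, C, D}: Kent→D 2·13=26, Norris→B 3·24=72, Brent→B 7·20=140, Holm→C 2·15=30, York→B 3·13=39, Tring→D 12·16=192, Orton→B 4·13=52, Quay→B 7·4=28. Service 579; fixed 808; total 1387.

Total cost: 1387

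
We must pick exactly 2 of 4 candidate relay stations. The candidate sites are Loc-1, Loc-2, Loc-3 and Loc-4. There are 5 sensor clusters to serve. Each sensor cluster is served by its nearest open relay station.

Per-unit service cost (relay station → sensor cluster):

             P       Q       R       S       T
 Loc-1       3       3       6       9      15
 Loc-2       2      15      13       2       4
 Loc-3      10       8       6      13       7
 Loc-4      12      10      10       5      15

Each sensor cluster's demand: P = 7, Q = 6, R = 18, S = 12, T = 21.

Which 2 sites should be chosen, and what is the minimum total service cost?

Choose Loc-1 and Loc-2; total service cost 248.

With exactly 2 open, each sensor cluster uses its cheapest among the chosen.
{Loc-1, Loc-2}: P→Loc-2 2·7=14, Q→Loc-1 3·6=18, R→Loc-1 6·18=108, S→Loc-2 2·12=24, T→Loc-2 4·21=84. Service cost 248.
{Loc-2, Loc-3}: service cost 278
{Loc-2, Loc-4}: service cost 362
Among all 6 size-2 choices, {Loc-1, Loc-2} is lowest.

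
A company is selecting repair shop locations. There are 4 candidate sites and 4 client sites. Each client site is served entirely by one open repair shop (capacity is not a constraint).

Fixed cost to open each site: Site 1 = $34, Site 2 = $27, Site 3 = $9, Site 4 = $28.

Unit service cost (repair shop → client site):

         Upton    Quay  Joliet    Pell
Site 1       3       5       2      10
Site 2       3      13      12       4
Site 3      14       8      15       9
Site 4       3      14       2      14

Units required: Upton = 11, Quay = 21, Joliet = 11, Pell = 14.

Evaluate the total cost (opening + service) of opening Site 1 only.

Total cost: 334

Each client site is assigned to its cheapest site among the open ones.
{Site 1}: Upton→Site 1 3·11=33, Quay→Site 1 5·21=105, Joliet→Site 1 2·11=22, Pell→Site 1 10·14=140. Service 300; fixed 34; total 334.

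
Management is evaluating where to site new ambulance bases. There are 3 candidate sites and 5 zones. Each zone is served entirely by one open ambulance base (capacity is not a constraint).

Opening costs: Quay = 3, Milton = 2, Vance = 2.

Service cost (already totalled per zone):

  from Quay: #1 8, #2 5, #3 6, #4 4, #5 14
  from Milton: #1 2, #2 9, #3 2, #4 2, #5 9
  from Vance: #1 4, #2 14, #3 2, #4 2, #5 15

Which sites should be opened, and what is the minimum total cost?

Open Quay and Milton; minimum total cost 25.

For any fixed open set, each zone goes to its cheapest open site; total = fixed + service.
{Quay, Milton}: #1→Milton 2, #2→Quay 5, #3→Milton 2, #4→Milton 2, #5→Milton 9. Service 20; fixed 5; total 25.
{Milton}: service 24 + fixed 2 = 26
{Quay, Milton, Vance}: #1→Milton 2, #2→Quay 5, #3→Milton 2, #4→Milton 2, #5→Milton 9. Service 20; fixed 7; total 27.
No other subset beats 25.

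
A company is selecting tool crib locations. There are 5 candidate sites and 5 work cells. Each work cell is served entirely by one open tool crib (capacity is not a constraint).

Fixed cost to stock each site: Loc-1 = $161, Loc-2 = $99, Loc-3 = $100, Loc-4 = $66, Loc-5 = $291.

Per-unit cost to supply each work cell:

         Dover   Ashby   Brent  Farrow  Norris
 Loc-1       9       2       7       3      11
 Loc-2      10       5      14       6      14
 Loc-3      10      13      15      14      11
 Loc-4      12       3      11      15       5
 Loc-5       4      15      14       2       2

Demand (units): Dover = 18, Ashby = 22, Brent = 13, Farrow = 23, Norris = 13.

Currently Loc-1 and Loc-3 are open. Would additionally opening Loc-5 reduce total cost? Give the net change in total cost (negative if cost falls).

Current service cost with {Loc-1, Loc-3}: 509.
Adding Loc-5: each work cell re-picks its cheapest; new service cost 279, saving 230.
Extra fixed cost: 291. Net change = 291 − 230 = 61.
(Totals: 770 → 831.)

No — net change +61 (cost rises by 61).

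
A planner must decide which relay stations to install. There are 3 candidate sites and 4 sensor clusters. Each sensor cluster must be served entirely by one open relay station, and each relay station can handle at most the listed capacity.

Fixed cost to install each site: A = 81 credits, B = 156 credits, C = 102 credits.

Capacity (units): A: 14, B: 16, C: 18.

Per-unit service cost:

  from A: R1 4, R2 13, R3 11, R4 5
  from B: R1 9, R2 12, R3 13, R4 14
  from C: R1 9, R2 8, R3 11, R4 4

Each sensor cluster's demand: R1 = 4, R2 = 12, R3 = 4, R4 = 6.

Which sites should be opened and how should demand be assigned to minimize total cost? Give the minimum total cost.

Minimum total cost: 363

Open {A, C}: R1→A 4·4=16, R2→C 8·12=96, R3→A 11·4=44, R4→C 4·6=24.
Loads: A carries 8/14, C carries 18/18. Service 180; fixed 183; total 363.
Next best feasible plan costs 369.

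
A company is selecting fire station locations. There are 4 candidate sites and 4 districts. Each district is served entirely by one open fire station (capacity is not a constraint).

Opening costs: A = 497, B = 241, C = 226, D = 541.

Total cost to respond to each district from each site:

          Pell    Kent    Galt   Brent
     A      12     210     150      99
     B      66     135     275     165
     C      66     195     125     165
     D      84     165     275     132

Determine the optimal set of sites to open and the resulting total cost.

For any fixed open set, each district goes to its cheapest open site; total = fixed + service.
{C}: Pell→C 66, Kent→C 195, Galt→C 125, Brent→C 165. Service 551; fixed 226; total 777.
{B}: Pell→B 66, Kent→B 135, Galt→B 275, Brent→B 165. Service 641; fixed 241; total 882.
{B, C}: service 491 + fixed 467 = 958
{A, B, C, D}: service 371 + fixed 1505 = 1876
No other subset beats 777.

Open C only; minimum total cost 777.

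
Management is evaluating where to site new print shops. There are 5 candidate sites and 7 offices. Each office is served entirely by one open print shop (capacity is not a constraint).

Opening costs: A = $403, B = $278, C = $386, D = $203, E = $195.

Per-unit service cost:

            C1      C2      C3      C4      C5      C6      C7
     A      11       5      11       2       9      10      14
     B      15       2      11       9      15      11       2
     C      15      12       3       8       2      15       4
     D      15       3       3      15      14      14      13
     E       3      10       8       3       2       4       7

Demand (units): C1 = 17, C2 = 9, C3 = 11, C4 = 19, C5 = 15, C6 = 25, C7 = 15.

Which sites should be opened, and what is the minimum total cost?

For any fixed open set, each office goes to its cheapest open site; total = fixed + service.
{E}: C1→E 3·17=51, C2→E 10·9=90, C3→E 8·11=88, C4→E 3·19=57, C5→E 2·15=30, C6→E 4·25=100, C7→E 7·15=105. Service 521; fixed 195; total 716.
{D, E}: service 403 + fixed 398 = 801
{B, E}: service 374 + fixed 473 = 847
{A, B, C, D, E}: service 300 + fixed 1465 = 1765
No other subset beats 716.

Open E only; minimum total cost 716.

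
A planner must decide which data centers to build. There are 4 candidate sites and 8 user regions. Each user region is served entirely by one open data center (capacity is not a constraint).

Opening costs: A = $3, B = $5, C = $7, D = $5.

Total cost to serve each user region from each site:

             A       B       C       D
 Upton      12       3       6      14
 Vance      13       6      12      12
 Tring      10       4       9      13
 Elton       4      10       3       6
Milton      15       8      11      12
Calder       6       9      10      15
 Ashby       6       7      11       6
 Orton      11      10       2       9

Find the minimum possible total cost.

For any fixed open set, each user region goes to its cheapest open site; total = fixed + service.
{A, B, C}: Upton→B 3, Vance→B 6, Tring→B 4, Elton→C 3, Milton→B 8, Calder→A 6, Ashby→A 6, Orton→C 2. Service 38; fixed 15; total 53.
{B, C}: service 42 + fixed 12 = 54
{A, B}: Upton→B 3, Vance→B 6, Tring→B 4, Elton→A 4, Milton→B 8, Calder→A 6, Ashby→A 6, Orton→B 10. Service 47; fixed 8; total 55.
{A, B, C, D}: service 38 + fixed 20 = 58
No other subset beats 53.

Minimum total cost: 53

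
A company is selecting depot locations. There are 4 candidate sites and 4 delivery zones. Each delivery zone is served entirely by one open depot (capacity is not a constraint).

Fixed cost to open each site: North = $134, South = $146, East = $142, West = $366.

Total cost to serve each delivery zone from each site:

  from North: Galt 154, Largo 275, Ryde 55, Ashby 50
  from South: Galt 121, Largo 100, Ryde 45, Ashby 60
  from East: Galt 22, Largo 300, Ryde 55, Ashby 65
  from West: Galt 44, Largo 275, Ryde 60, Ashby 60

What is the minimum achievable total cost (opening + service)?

Minimum total cost: 472

For any fixed open set, each delivery zone goes to its cheapest open site; total = fixed + service.
{South}: Galt→South 121, Largo→South 100, Ryde→South 45, Ashby→South 60. Service 326; fixed 146; total 472.
{South, East}: service 227 + fixed 288 = 515
{East}: service 442 + fixed 142 = 584
{North, South, East, West}: Galt→East 22, Largo→South 100, Ryde→South 45, Ashby→North 50. Service 217; fixed 788; total 1005.
No other subset beats 472.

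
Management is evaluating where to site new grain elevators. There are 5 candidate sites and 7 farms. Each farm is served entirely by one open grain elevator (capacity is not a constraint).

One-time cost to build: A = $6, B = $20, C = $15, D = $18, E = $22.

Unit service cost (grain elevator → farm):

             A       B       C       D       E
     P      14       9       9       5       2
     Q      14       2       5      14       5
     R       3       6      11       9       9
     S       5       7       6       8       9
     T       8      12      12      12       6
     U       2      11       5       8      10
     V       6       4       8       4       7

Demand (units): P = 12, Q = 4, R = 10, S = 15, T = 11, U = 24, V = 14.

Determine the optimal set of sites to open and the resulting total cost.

For any fixed open set, each farm goes to its cheapest open site; total = fixed + service.
{A, B, E}: P→E 2·12=24, Q→B 2·4=8, R→A 3·10=30, S→A 5·15=75, T→E 6·11=66, U→A 2·24=48, V→B 4·14=56. Service 307; fixed 48; total 355.
{A, D, E}: P→E 2·12=24, Q→E 5·4=20, R→A 3·10=30, S→A 5·15=75, T→E 6·11=66, U→A 2·24=48, V→D 4·14=56. Service 319; fixed 46; total 365.
{A, B, C, E}: service 307 + fixed 63 = 370
{A, B, C, D, E}: service 307 + fixed 81 = 388
No other subset beats 355.

Open A, B and E; minimum total cost 355.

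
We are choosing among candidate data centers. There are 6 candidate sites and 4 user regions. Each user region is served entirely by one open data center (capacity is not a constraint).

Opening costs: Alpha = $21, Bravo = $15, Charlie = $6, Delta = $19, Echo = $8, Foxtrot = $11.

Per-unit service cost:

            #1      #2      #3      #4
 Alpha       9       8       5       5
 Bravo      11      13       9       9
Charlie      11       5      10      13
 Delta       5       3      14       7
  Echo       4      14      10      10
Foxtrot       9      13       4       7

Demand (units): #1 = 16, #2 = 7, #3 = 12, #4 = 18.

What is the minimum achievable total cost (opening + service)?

For any fixed open set, each user region goes to its cheapest open site; total = fixed + service.
{Alpha, Delta, Echo, Foxtrot}: #1→Echo 4·16=64, #2→Delta 3·7=21, #3→Foxtrot 4·12=48, #4→Alpha 5·18=90. Service 223; fixed 59; total 282.
{Alpha, Charlie, Echo, Foxtrot}: service 237 + fixed 46 = 283
{Alpha, Delta, Echo}: #1→Echo 4·16=64, #2→Delta 3·7=21, #3→Alpha 5·12=60, #4→Alpha 5·18=90. Service 235; fixed 48; total 283.
{Alpha, Bravo, Charlie, Delta, Echo, Foxtrot}: service 223 + fixed 80 = 303
No other subset beats 282.

Minimum total cost: 282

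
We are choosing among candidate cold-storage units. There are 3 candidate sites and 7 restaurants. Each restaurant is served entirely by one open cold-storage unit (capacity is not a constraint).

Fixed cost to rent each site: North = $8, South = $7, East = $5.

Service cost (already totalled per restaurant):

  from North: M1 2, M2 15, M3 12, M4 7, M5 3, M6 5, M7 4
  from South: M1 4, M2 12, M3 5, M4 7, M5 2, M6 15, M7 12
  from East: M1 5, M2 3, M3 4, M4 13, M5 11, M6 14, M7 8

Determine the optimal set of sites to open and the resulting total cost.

Open North and East; minimum total cost 41.

For any fixed open set, each restaurant goes to its cheapest open site; total = fixed + service.
{North, East}: M1→North 2, M2→East 3, M3→East 4, M4→North 7, M5→North 3, M6→North 5, M7→North 4. Service 28; fixed 13; total 41.
{North, South, East}: service 27 + fixed 20 = 47
{North, South}: M1→North 2, M2→South 12, M3→South 5, M4→North 7, M5→South 2, M6→North 5, M7→North 4. Service 37; fixed 15; total 52.
{East}: M1→East 5, M2→East 3, M3→East 4, M4→East 13, M5→East 11, M6→East 14, M7→East 8. Service 58; fixed 5; total 63.
(All 7 nonempty subsets were checked; North and East is lowest.)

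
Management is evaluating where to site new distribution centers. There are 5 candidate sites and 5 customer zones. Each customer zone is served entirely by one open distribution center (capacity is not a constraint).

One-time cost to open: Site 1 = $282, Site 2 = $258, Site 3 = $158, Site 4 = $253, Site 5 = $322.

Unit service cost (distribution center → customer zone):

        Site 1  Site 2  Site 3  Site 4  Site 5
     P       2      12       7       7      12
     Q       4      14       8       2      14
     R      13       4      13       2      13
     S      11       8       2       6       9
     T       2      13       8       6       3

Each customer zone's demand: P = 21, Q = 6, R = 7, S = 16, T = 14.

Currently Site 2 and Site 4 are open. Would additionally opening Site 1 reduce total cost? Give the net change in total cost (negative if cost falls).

No — net change +121 (cost rises by 121).

Current service cost with {Site 2, Site 4}: 353.
Adding Site 1: each customer zone re-picks its cheapest; new service cost 192, saving 161.
Extra fixed cost: 282. Net change = 282 − 161 = 121.
(Totals: 864 → 985.)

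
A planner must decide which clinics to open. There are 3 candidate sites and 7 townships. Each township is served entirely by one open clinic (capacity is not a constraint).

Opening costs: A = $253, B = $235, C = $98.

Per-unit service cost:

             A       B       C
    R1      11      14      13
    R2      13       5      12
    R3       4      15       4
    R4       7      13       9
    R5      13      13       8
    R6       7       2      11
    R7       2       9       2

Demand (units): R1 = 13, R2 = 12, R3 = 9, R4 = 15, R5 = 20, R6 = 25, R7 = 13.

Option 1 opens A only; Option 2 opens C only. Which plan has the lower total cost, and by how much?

Option 2 is cheaper by 111.

Option 1: {A}: R1→A 11·13=143, R2→A 13·12=156, R3→A 4·9=36, R4→A 7·15=105, R5→A 13·20=260, R6→A 7·25=175, R7→A 2·13=26. Service 901; fixed 253; total 1154.
Option 2: {C}: R1→C 13·13=169, R2→C 12·12=144, R3→C 4·9=36, R4→C 9·15=135, R5→C 8·20=160, R6→C 11·25=275, R7→C 2·13=26. Service 945; fixed 98; total 1043.
Difference: |1154 − 1043| = 111.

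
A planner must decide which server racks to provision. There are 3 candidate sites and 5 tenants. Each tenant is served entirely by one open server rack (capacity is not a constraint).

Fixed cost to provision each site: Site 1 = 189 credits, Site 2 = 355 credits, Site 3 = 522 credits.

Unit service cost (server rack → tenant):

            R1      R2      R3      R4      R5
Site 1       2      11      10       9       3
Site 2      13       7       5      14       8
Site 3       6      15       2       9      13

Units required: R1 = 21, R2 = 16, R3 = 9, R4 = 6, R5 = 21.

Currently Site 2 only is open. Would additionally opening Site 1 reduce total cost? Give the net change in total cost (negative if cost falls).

Current service cost with {Site 2}: 682.
Adding Site 1: each tenant re-picks its cheapest; new service cost 316, saving 366.
Extra fixed cost: 189. Net change = 189 − 366 = -177.
(Totals: 1037 → 860.)

Yes — net change −177 (cost falls by 177).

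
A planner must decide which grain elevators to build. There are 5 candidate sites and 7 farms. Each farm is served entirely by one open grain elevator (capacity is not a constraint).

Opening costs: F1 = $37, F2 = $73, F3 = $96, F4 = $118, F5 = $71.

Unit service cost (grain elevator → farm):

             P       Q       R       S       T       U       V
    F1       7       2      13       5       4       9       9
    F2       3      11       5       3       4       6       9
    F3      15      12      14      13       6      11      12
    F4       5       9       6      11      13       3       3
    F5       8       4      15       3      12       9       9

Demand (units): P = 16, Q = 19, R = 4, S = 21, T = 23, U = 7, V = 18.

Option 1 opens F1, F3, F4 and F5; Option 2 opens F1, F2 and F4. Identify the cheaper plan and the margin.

Option 2 is cheaper by 130.

Option 1: {F1, F3, F4, F5}: P→F4 5·16=80, Q→F1 2·19=38, R→F4 6·4=24, S→F5 3·21=63, T→F1 4·23=92, U→F4 3·7=21, V→F4 3·18=54. Service 372; fixed 322; total 694.
Option 2: {F1, F2, F4}: P→F2 3·16=48, Q→F1 2·19=38, R→F2 5·4=20, S→F2 3·21=63, T→F1 4·23=92, U→F4 3·7=21, V→F4 3·18=54. Service 336; fixed 228; total 564.
Difference: |694 − 564| = 130.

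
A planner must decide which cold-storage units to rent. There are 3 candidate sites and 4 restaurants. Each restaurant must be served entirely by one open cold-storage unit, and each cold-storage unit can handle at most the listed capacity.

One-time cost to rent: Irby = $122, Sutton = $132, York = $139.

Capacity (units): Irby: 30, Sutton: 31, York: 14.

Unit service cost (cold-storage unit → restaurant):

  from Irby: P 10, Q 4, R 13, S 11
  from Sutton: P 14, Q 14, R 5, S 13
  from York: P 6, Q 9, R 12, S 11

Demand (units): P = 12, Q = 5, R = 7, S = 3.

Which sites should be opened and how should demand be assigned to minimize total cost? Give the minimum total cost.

Open {Irby}: P→Irby 10·12=120, Q→Irby 4·5=20, R→Irby 13·7=91, S→Irby 11·3=33.
Loads: Irby carries 27/30. Service 264; fixed 122; total 386.
Next best feasible plan costs 444.

Minimum total cost: 386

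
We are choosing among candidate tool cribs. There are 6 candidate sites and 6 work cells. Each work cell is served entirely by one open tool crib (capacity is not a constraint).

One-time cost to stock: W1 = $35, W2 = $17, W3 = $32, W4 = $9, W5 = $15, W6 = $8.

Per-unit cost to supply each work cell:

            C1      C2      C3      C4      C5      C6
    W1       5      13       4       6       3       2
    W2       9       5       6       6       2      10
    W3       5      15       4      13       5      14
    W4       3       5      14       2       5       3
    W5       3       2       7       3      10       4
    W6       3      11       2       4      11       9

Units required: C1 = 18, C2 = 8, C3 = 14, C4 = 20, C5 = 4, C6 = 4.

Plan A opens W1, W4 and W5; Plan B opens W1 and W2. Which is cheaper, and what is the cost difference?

Plan A: {W1, W4, W5}: C1→W4 3·18=54, C2→W5 2·8=16, C3→W1 4·14=56, C4→W4 2·20=40, C5→W1 3·4=12, C6→W1 2·4=8. Service 186; fixed 59; total 245.
Plan B: {W1, W2}: C1→W1 5·18=90, C2→W2 5·8=40, C3→W1 4·14=56, C4→W1 6·20=120, C5→W2 2·4=8, C6→W1 2·4=8. Service 322; fixed 52; total 374.
Difference: |245 − 374| = 129.

Plan A is cheaper by 129.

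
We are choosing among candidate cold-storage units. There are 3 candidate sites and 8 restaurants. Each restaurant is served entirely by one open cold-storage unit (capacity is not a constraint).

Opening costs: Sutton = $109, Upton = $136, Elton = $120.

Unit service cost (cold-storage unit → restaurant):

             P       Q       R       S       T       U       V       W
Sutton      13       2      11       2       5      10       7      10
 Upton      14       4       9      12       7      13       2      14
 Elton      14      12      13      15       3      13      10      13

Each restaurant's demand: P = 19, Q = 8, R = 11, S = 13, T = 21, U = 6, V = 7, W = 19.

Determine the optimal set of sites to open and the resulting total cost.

For any fixed open set, each restaurant goes to its cheapest open site; total = fixed + service.
{Sutton}: P→Sutton 13·19=247, Q→Sutton 2·8=16, R→Sutton 11·11=121, S→Sutton 2·13=26, T→Sutton 5·21=105, U→Sutton 10·6=60, V→Sutton 7·7=49, W→Sutton 10·19=190. Service 814; fixed 109; total 923.
{Sutton, Elton}: P→Sutton 13·19=247, Q→Sutton 2·8=16, R→Sutton 11·11=121, S→Sutton 2·13=26, T→Elton 3·21=63, U→Sutton 10·6=60, V→Sutton 7·7=49, W→Sutton 10·19=190. Service 772; fixed 229; total 1001.
{Sutton, Upton}: service 757 + fixed 245 = 1002
{Sutton, Upton, Elton}: service 715 + fixed 365 = 1080
(All 7 nonempty subsets were checked; Sutton only is lowest.)

Open Sutton only; minimum total cost 923.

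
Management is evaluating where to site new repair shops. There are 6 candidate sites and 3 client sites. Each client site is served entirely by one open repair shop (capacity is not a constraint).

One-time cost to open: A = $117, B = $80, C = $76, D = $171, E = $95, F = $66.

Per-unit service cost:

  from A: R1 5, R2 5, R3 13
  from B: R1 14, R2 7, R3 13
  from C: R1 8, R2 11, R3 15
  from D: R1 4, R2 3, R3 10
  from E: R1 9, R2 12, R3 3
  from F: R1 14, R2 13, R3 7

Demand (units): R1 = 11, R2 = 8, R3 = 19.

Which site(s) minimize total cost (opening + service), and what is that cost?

Open E only; minimum total cost 347.

For any fixed open set, each client site goes to its cheapest open site; total = fixed + service.
{E}: R1→E 9·11=99, R2→E 12·8=96, R3→E 3·19=57. Service 252; fixed 95; total 347.
{A, E}: service 152 + fixed 212 = 364
{B, E}: service 212 + fixed 175 = 387
{A, B, C, D, E, F}: service 125 + fixed 605 = 730
No other subset beats 347.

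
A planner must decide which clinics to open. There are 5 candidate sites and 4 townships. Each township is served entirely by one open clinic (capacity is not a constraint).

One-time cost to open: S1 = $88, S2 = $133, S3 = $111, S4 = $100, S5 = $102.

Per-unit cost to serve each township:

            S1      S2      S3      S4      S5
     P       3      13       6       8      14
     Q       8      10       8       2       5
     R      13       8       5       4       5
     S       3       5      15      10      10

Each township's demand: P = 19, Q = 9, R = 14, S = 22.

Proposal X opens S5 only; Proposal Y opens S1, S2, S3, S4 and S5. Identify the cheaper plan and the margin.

Proposal X is cheaper by 28.

Proposal X: {S5}: P→S5 14·19=266, Q→S5 5·9=45, R→S5 5·14=70, S→S5 10·22=220. Service 601; fixed 102; total 703.
Proposal Y: {S1, S2, S3, S4, S5}: P→S1 3·19=57, Q→S4 2·9=18, R→S4 4·14=56, S→S1 3·22=66. Service 197; fixed 534; total 731.
Difference: |703 − 731| = 28.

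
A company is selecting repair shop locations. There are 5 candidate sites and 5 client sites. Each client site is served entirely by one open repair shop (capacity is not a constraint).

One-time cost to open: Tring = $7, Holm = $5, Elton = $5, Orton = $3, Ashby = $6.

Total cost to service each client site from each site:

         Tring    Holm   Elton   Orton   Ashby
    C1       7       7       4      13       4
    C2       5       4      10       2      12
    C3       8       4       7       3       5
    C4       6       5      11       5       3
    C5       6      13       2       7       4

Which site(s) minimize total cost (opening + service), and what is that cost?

Open Elton and Orton; minimum total cost 24.

For any fixed open set, each client site goes to its cheapest open site; total = fixed + service.
{Elton, Orton}: C1→Elton 4, C2→Orton 2, C3→Orton 3, C4→Orton 5, C5→Elton 2. Service 16; fixed 8; total 24.
{Orton, Ashby}: C1→Ashby 4, C2→Orton 2, C3→Orton 3, C4→Ashby 3, C5→Ashby 4. Service 16; fixed 9; total 25.
{Elton, Orton, Ashby}: service 14 + fixed 14 = 28
{Tring, Holm, Elton, Orton, Ashby}: C1→Elton 4, C2→Orton 2, C3→Orton 3, C4→Ashby 3, C5→Elton 2. Service 14; fixed 26; total 40.
No other subset beats 24.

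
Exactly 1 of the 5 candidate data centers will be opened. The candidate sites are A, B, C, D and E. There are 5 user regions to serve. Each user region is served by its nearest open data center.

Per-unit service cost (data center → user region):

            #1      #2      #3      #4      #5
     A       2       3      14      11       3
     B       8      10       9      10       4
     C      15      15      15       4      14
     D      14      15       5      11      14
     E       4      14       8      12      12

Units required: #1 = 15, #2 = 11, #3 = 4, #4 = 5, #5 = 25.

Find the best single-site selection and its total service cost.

With exactly 1 open, each user region uses its cheapest among the chosen.
{A}: #1→A 2·15=30, #2→A 3·11=33, #3→A 14·4=56, #4→A 11·5=55, #5→A 3·25=75. Service cost 249.
{B}: service cost 416
{E}: service cost 606
Among all 5 size-1 choices, {A} is lowest.

Choose A only; total service cost 249.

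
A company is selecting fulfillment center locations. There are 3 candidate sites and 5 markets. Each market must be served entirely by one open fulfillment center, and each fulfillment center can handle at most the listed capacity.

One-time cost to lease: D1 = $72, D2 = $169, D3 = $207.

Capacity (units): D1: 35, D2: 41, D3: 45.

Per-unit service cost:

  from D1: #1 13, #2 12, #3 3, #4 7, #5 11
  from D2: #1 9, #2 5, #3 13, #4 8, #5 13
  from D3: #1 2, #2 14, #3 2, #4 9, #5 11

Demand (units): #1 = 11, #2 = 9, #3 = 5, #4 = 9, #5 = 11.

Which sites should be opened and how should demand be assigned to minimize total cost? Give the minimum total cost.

Minimum total cost: 567

Open {D3}: #1→D3 2·11=22, #2→D3 14·9=126, #3→D3 2·5=10, #4→D3 9·9=81, #5→D3 11·11=121.
Loads: D3 carries 45/45. Service 360; fixed 207; total 567.
Next best feasible plan costs 584.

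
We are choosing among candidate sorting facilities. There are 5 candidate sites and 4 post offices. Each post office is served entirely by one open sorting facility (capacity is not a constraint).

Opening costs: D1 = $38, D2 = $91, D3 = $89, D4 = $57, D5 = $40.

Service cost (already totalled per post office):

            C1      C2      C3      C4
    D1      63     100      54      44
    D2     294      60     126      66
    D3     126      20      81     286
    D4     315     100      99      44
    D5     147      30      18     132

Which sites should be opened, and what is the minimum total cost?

Open D1 and D5; minimum total cost 233.

For any fixed open set, each post office goes to its cheapest open site; total = fixed + service.
{D1, D5}: C1→D1 63, C2→D5 30, C3→D5 18, C4→D1 44. Service 155; fixed 78; total 233.
{D1, D4, D5}: C1→D1 63, C2→D5 30, C3→D5 18, C4→D1 44. Service 155; fixed 135; total 290.
{D1}: service 261 + fixed 38 = 299
{D1, D2, D3, D4, D5}: C1→D1 63, C2→D3 20, C3→D5 18, C4→D1 44. Service 145; fixed 315; total 460.
No other subset beats 233.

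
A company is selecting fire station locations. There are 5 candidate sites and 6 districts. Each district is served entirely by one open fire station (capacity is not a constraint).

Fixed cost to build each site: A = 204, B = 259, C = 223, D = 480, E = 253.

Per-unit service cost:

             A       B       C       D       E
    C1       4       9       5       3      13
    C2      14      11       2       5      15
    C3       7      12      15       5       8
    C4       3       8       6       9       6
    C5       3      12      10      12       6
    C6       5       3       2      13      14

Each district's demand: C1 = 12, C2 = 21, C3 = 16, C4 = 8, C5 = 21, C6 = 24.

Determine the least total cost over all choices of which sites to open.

Minimum total cost: 764

For any fixed open set, each district goes to its cheapest open site; total = fixed + service.
{A, C}: C1→A 4·12=48, C2→C 2·21=42, C3→A 7·16=112, C4→A 3·8=24, C5→A 3·21=63, C6→C 2·24=48. Service 337; fixed 427; total 764.
{A}: C1→A 4·12=48, C2→A 14·21=294, C3→A 7·16=112, C4→A 3·8=24, C5→A 3·21=63, C6→A 5·24=120. Service 661; fixed 204; total 865.
{C}: service 648 + fixed 223 = 871
{A, B, C, D, E}: service 293 + fixed 1419 = 1712
No other subset beats 764.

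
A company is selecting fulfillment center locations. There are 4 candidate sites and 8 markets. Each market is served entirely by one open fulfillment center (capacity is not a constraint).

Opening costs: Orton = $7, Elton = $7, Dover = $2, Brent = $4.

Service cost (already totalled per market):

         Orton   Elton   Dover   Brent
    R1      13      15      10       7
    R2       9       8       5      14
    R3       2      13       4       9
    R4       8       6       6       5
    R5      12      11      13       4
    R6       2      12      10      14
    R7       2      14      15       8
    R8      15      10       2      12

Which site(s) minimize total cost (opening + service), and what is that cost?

For any fixed open set, each market goes to its cheapest open site; total = fixed + service.
{Orton, Dover, Brent}: R1→Brent 7, R2→Dover 5, R3→Orton 2, R4→Brent 5, R5→Brent 4, R6→Orton 2, R7→Orton 2, R8→Dover 2. Service 29; fixed 13; total 42.
{Orton, Elton, Dover, Brent}: R1→Brent 7, R2→Dover 5, R3→Orton 2, R4→Brent 5, R5→Brent 4, R6→Orton 2, R7→Orton 2, R8→Dover 2. Service 29; fixed 20; total 49.
{Orton, Dover}: service 41 + fixed 9 = 50
{Dover}: service 65 + fixed 2 = 67
No other subset beats 42.

Open Orton, Dover and Brent; minimum total cost 42.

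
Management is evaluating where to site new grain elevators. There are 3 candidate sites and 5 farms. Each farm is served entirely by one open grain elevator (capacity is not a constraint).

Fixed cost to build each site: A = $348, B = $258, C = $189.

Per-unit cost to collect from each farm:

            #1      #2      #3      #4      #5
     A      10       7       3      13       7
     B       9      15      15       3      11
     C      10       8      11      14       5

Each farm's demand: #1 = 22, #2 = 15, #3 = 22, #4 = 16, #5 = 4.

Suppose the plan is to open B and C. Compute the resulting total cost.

Each farm is assigned to its cheapest site among the open ones.
{B, C}: #1→B 9·22=198, #2→C 8·15=120, #3→C 11·22=242, #4→B 3·16=48, #5→C 5·4=20. Service 628; fixed 447; total 1075.

Total cost: 1075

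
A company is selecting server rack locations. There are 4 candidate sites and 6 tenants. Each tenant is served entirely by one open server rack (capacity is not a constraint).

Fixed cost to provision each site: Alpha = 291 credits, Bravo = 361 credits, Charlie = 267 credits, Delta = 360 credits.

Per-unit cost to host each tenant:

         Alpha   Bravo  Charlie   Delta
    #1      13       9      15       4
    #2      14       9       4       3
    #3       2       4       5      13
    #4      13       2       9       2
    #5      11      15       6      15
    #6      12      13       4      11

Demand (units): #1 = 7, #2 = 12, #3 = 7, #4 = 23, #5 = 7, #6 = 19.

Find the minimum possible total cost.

For any fixed open set, each tenant goes to its cheapest open site; total = fixed + service.
{Charlie}: #1→Charlie 15·7=105, #2→Charlie 4·12=48, #3→Charlie 5·7=35, #4→Charlie 9·23=207, #5→Charlie 6·7=42, #6→Charlie 4·19=76. Service 513; fixed 267; total 780.
{Delta}: service 515 + fixed 360 = 875
{Charlie, Delta}: #1→Delta 4·7=28, #2→Delta 3·12=36, #3→Charlie 5·7=35, #4→Delta 2·23=46, #5→Charlie 6·7=42, #6→Charlie 4·19=76. Service 263; fixed 627; total 890.
{Alpha, Bravo, Charlie, Delta}: #1→Delta 4·7=28, #2→Delta 3·12=36, #3→Alpha 2·7=14, #4→Bravo 2·23=46, #5→Charlie 6·7=42, #6→Charlie 4·19=76. Service 242; fixed 1279; total 1521.
(All 15 nonempty subsets were checked; Charlie only is lowest.)

Minimum total cost: 780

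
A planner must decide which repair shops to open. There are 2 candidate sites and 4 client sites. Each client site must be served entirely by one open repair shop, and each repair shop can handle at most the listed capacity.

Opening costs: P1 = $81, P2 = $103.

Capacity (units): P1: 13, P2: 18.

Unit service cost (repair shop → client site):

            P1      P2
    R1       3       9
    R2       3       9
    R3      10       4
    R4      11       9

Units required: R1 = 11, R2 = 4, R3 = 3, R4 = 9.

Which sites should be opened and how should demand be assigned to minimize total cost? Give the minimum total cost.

Open {P1, P2}: R1→P1 3·11=33, R2→P2 9·4=36, R3→P2 4·3=12, R4→P2 9·9=81.
Loads: P1 carries 11/13, P2 carries 16/18. Service 162; fixed 184; total 346.
Next best feasible plan costs 406.

Minimum total cost: 346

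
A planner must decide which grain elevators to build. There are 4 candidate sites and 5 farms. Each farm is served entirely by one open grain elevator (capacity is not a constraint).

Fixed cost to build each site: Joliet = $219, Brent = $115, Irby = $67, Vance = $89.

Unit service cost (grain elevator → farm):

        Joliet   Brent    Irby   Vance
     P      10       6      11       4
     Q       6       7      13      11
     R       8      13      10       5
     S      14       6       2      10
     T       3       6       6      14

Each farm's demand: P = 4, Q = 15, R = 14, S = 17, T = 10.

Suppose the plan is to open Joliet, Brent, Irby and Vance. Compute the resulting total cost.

Each farm is assigned to its cheapest site among the open ones.
{Joliet, Brent, Irby, Vance}: P→Vance 4·4=16, Q→Joliet 6·15=90, R→Vance 5·14=70, S→Irby 2·17=34, T→Joliet 3·10=30. Service 240; fixed 490; total 730.

Total cost: 730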